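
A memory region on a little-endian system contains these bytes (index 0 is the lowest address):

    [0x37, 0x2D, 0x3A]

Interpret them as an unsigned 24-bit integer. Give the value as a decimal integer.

Little-endian stores the least-significant byte at the lowest address.
Reassemble most-significant byte first: 3A 2D 37 → 0x3A2D37.
0x3A2D37 = 3812663.

3812663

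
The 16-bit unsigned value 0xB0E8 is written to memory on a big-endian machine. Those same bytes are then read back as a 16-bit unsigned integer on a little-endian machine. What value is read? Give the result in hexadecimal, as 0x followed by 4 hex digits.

0xE8B0

Stored big-endian, the bytes at ascending addresses are B0 E8.
Read back as little-endian, the first byte is least significant, giving 0xE8B0.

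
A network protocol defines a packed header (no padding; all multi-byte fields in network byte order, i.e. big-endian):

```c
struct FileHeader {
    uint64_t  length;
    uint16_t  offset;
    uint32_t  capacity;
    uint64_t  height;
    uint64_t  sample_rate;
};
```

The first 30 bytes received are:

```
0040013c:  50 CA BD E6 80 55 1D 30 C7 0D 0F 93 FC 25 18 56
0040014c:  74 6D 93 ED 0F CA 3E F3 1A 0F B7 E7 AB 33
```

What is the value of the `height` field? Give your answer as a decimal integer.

1753717118889430986

`height` follows `length` (8 B), `offset` (2 B), `capacity` (4 B), so it starts at offset 8 + 2 + 4 = 14 and occupies 8 bytes.
Bytes at offsets 14..21: 18 56 74 6D 93 ED 0F CA.
Big-endian: lowest address holds the most-significant byte.
The bytes are already most-significant first: 0x1856746D93ED0FCA.
0x1856746D93ED0FCA = 1753717118889430986.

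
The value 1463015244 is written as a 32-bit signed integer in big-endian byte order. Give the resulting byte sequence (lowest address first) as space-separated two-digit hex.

57 33 D7 4C

1463015244 in hexadecimal, padded to 32 bits, is 0x5733D74C.
Split into bytes (most-significant first): 57 33 D7 4C.
Big-endian: lowest address holds the most-significant byte.
So the memory order matches the most-significant-first order: 57 33 D7 4C.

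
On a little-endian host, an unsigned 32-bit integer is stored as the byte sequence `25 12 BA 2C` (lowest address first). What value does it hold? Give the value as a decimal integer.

Little-endian: lowest address holds the least-significant byte.
Reassemble most-significant byte first: 2C BA 12 25 → 0x2CBA1225.
0x2CBA1225 = 750391845.

750391845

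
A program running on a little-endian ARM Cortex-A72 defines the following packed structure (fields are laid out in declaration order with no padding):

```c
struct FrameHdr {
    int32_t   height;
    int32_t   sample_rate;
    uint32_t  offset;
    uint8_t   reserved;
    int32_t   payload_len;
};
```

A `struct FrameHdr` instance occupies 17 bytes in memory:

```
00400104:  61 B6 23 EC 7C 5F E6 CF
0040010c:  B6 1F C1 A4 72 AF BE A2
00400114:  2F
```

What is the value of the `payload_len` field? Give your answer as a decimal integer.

799194799

`payload_len` follows `height` (4 B), `sample_rate` (4 B), `offset` (4 B), `reserved` (1 B), so it starts at offset 4 + 4 + 4 + 1 = 13 and occupies 4 bytes.
Bytes at offsets 13..16: AF BE A2 2F.
Little-endian: lowest address holds the least-significant byte.
Reassemble most-significant byte first: 2F A2 BE AF → 0x2FA2BEAF.
0x2FA2BEAF = 799194799.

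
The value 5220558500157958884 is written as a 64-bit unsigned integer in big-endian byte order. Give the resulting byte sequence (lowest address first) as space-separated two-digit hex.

48 73 26 4B D3 0F AA E4

5220558500157958884 in hexadecimal, padded to 64 bits, is 0x4873264BD30FAAE4.
Split into bytes (most-significant first): 48 73 26 4B D3 0F AA E4.
Big-endian: lowest address holds the most-significant byte.
So the memory order matches the most-significant-first order: 48 73 26 4B D3 0F AA E4.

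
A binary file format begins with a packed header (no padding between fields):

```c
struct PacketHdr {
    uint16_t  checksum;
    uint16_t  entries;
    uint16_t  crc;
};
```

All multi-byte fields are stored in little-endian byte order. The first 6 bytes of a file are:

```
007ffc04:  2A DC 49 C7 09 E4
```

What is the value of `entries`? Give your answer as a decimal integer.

51017

`entries` follows `checksum` (2 bytes), so it starts at byte offset 2 and occupies 2 bytes.
Bytes at offsets 2..3: 49 C7.
Little-endian: lowest address holds the least-significant byte.
Reassemble most-significant byte first: C7 49 → 0xC749.
0xC749 = 51017.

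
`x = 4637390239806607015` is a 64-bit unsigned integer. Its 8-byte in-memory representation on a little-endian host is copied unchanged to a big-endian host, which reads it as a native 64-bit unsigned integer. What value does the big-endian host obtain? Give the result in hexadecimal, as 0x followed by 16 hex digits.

0xA74E8968DA515B40

4637390239806607015 in 64-bit hexadecimal is 0x405B51DA68894EA7.
Stored little-endian, the bytes at ascending addresses are A7 4E 89 68 DA 51 5B 40.
Read back as big-endian, the last byte is least significant, giving 0xA74E8968DA515B40.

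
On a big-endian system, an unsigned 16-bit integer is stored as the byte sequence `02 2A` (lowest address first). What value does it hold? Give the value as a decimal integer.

In big-endian order the high byte comes first in memory.
The bytes are already most-significant first: 0x022A.
0x022A = 554.

554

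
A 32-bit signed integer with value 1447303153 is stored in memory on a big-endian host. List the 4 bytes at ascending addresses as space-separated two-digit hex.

56 44 17 F1

1447303153 in hexadecimal, padded to 32 bits, is 0x564417F1.
Split into bytes (most-significant first): 56 44 17 F1.
Big-endian stores the most-significant byte at the lowest address.
So the memory order matches the most-significant-first order: 56 44 17 F1.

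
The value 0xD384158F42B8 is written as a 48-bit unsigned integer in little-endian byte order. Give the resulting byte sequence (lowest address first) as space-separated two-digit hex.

Split into bytes (most-significant first): D3 84 15 8F 42 B8.
Little-endian: lowest address holds the least-significant byte.
So at ascending addresses the bytes are B8 42 8F 15 84 D3.

B8 42 8F 15 84 D3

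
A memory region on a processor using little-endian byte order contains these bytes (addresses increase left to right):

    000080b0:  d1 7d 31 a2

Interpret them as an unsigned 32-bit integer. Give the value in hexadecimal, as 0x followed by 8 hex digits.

0xA2317DD1

Little-endian stores the least-significant byte at the lowest address.
Reassemble most-significant byte first: A2 31 7D D1 → 0xA2317DD1.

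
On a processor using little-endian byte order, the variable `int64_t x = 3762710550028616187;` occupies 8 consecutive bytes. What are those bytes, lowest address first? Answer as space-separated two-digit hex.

3762710550028616187 in hexadecimal, padded to 64 bits, is 0x3437D54F3F1201FB.
Split into bytes (most-significant first): 34 37 D5 4F 3F 12 01 FB.
Little-endian: lowest address holds the least-significant byte.
So at ascending addresses the bytes are FB 01 12 3F 4F D5 37 34.

FB 01 12 3F 4F D5 37 34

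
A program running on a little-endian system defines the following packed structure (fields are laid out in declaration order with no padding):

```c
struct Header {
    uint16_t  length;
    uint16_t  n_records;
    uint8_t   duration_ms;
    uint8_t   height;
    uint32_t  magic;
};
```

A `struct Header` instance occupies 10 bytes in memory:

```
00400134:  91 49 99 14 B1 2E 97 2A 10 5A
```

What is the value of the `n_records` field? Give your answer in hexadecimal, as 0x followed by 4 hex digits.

`n_records` follows `length` (2 bytes), so it starts at byte offset 2 and occupies 2 bytes.
Bytes at offsets 2..3: 99 14.
Little-endian: lowest address holds the least-significant byte.
Reassemble most-significant byte first: 14 99 → 0x1499.

0x1499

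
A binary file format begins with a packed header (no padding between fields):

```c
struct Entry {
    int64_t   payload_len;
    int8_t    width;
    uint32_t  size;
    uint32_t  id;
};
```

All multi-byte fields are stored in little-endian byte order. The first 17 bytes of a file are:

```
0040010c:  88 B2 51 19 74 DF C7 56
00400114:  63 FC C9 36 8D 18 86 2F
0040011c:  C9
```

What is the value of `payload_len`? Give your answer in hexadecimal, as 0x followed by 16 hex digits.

`payload_len` is the first field, at byte offset 0, occupying 8 bytes.
Bytes at offsets 0..7: 88 B2 51 19 74 DF C7 56.
Little-endian: lowest address holds the least-significant byte.
Reassemble most-significant byte first: 56 C7 DF 74 19 51 B2 88 → 0x56C7DF741951B288.

0x56C7DF741951B288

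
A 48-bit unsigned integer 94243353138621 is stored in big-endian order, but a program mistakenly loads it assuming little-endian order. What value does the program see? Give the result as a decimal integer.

207900420978261

94243353138621 in 48-bit hexadecimal is 0x55B6BD9615BD.
Stored big-endian, the bytes at ascending addresses are 55 B6 BD 96 15 BD.
Read back as little-endian, the first byte is least significant, giving 0xBD1596BDB655.
0xBD1596BDB655 = 207900420978261.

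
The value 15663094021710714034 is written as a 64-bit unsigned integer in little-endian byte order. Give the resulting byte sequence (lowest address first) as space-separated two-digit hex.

15663094021710714034 in hexadecimal, padded to 64 bits, is 0xD95E7D06AF9C94B2.
Split into bytes (most-significant first): D9 5E 7D 06 AF 9C 94 B2.
Little-endian: lowest address holds the least-significant byte.
So at ascending addresses the bytes are B2 94 9C AF 06 7D 5E D9.

B2 94 9C AF 06 7D 5E D9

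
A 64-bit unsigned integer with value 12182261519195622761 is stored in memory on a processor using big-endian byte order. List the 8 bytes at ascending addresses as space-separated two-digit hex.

12182261519195622761 in hexadecimal, padded to 64 bits, is 0xA910164EAC90CD69.
Split into bytes (most-significant first): A9 10 16 4E AC 90 CD 69.
Big-endian: lowest address holds the most-significant byte.
So the memory order matches the most-significant-first order: A9 10 16 4E AC 90 CD 69.

A9 10 16 4E AC 90 CD 69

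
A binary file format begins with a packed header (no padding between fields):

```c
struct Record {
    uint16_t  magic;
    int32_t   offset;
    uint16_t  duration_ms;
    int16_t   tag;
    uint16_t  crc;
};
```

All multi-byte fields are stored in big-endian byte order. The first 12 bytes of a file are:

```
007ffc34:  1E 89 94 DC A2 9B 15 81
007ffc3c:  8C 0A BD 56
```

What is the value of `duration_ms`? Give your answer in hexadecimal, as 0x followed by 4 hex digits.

0x1581

`duration_ms` follows `magic` (2 B), `offset` (4 B), so it starts at offset 2 + 4 = 6 and occupies 2 bytes.
Bytes at offsets 6..7: 15 81.
Big-endian stores the most-significant byte at the lowest address.
The bytes are already most-significant first: 0x1581.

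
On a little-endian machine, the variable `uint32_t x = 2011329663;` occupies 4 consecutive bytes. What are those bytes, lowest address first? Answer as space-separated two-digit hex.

2011329663 in hexadecimal, padded to 32 bits, is 0x77E2747F.
Split into bytes (most-significant first): 77 E2 74 7F.
Little-endian: lowest address holds the least-significant byte.
So at ascending addresses the bytes are 7F 74 E2 77.

7F 74 E2 77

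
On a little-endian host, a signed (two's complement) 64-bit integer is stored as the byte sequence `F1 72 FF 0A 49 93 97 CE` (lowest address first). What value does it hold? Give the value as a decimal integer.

-3560215038486678799

Little-endian: lowest address holds the least-significant byte.
Reassemble most-significant byte first: CE 97 93 49 0A FF 72 F1 → 0xCE9793490AFF72F1.
Top bit is set, so as a signed 64-bit value this is 0xCE9793490AFF72F1 − 2^64 = -3560215038486678799.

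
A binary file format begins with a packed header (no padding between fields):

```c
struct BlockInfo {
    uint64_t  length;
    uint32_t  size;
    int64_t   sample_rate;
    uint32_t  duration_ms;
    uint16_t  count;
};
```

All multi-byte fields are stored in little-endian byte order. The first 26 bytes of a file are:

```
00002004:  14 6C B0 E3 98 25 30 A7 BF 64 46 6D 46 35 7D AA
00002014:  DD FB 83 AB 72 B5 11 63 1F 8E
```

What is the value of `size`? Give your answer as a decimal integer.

1833329855

`size` follows `length` (8 bytes), so it starts at byte offset 8 and occupies 4 bytes.
Bytes at offsets 8..11: BF 64 46 6D.
Little-endian stores the least-significant byte at the lowest address.
Reassemble most-significant byte first: 6D 46 64 BF → 0x6D4664BF.
0x6D4664BF = 1833329855.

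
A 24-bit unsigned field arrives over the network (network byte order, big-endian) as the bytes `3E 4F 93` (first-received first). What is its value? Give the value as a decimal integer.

Big-endian: lowest address holds the most-significant byte.
The bytes are already most-significant first: 0x3E4F93.
0x3E4F93 = 4083603.

4083603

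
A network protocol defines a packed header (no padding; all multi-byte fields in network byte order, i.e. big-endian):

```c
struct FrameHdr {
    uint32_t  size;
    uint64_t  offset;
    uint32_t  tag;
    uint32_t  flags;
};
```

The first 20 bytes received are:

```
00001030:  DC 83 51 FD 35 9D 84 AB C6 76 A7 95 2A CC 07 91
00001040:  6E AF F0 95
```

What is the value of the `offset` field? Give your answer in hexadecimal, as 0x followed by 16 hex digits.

`offset` follows `size` (4 bytes), so it starts at byte offset 4 and occupies 8 bytes.
Bytes at offsets 4..11: 35 9D 84 AB C6 76 A7 95.
Big-endian stores the most-significant byte at the lowest address.
The bytes are already most-significant first: 0x359D84ABC676A795.

0x359D84ABC676A795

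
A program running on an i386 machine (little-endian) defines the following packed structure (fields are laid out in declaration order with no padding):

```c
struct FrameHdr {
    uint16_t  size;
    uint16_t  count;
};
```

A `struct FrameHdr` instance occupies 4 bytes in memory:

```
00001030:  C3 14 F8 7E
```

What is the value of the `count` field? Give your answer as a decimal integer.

32504

`count` follows `size` (2 bytes), so it starts at byte offset 2 and occupies 2 bytes.
Bytes at offsets 2..3: F8 7E.
Little-endian stores the least-significant byte at the lowest address.
Reassemble most-significant byte first: 7E F8 → 0x7EF8.
0x7EF8 = 32504.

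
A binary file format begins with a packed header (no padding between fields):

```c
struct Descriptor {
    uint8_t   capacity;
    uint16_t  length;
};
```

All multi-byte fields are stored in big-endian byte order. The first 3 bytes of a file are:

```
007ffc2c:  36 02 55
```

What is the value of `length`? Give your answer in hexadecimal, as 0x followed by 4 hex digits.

0x0255

`length` follows `capacity` (1 byte), so it starts at byte offset 1 and occupies 2 bytes.
Bytes at offsets 1..2: 02 55.
In big-endian order the high byte comes first in memory.
The bytes are already most-significant first: 0x0255.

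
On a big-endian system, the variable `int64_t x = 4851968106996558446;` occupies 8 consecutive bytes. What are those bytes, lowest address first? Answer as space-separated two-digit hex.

4851968106996558446 in hexadecimal, padded to 64 bits, is 0x4355A749570DEA6E.
Split into bytes (most-significant first): 43 55 A7 49 57 0D EA 6E.
In big-endian order the high byte comes first in memory.
So the memory order matches the most-significant-first order: 43 55 A7 49 57 0D EA 6E.

43 55 A7 49 57 0D EA 6E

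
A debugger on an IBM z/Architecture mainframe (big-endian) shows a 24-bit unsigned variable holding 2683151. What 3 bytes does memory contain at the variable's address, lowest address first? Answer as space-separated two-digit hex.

2683151 in hexadecimal, padded to 24 bits, is 0x28F10F.
Split into bytes (most-significant first): 28 F1 0F.
Big-endian stores the most-significant byte at the lowest address.
So the memory order matches the most-significant-first order: 28 F1 0F.

28 F1 0F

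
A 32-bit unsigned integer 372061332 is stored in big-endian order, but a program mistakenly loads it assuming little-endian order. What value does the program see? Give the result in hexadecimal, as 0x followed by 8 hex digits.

372061332 in 32-bit hexadecimal is 0x162D3494.
Stored big-endian, the bytes at ascending addresses are 16 2D 34 94.
Read back as little-endian, the first byte is least significant, giving 0x94342D16.

0x94342D16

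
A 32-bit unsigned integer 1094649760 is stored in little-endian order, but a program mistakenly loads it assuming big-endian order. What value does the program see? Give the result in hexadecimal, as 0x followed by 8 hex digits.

1094649760 in 32-bit hexadecimal is 0x413F07A0.
Stored little-endian, the bytes at ascending addresses are A0 07 3F 41.
Read back as big-endian, the last byte is least significant, giving 0xA0073F41.

0xA0073F41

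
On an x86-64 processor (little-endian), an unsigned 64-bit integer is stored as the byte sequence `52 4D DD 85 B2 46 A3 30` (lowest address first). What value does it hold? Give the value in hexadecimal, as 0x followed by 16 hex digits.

0x30A346B285DD4D52

Little-endian: lowest address holds the least-significant byte.
Reassemble most-significant byte first: 30 A3 46 B2 85 DD 4D 52 → 0x30A346B285DD4D52.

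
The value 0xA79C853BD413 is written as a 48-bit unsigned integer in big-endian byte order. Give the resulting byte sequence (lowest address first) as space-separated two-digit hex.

A7 9C 85 3B D4 13

Split into bytes (most-significant first): A7 9C 85 3B D4 13.
Big-endian: lowest address holds the most-significant byte.
So the memory order matches the most-significant-first order: A7 9C 85 3B D4 13.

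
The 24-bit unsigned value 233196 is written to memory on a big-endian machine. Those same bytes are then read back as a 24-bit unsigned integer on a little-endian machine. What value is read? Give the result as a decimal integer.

233196 in 24-bit hexadecimal is 0x038EEC.
Stored big-endian, the bytes at ascending addresses are 03 8E EC.
Read back as little-endian, the first byte is least significant, giving 0xEC8E03.
0xEC8E03 = 15502851.

15502851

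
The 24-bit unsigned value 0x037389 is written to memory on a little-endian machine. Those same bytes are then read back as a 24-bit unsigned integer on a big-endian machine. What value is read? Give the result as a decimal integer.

Stored little-endian, the bytes at ascending addresses are 89 73 03.
Read back as big-endian, the last byte is least significant, giving 0x897303.
0x897303 = 9007875.

9007875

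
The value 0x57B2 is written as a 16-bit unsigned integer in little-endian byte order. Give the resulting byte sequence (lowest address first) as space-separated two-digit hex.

Split into bytes (most-significant first): 57 B2.
Little-endian: lowest address holds the least-significant byte.
So at ascending addresses the bytes are B2 57.

B2 57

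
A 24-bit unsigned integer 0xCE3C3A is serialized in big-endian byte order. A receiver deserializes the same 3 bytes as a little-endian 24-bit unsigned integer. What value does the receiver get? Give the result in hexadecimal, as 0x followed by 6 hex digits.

0x3A3CCE

Stored big-endian, the bytes at ascending addresses are CE 3C 3A.
Read back as little-endian, the first byte is least significant, giving 0x3A3CCE.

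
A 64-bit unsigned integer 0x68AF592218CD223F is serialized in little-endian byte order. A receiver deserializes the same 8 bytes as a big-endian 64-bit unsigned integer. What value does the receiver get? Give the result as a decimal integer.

4549424077136834408

Stored little-endian, the bytes at ascending addresses are 3F 22 CD 18 22 59 AF 68.
Read back as big-endian, the last byte is least significant, giving 0x3F22CD182259AF68.
0x3F22CD182259AF68 = 4549424077136834408.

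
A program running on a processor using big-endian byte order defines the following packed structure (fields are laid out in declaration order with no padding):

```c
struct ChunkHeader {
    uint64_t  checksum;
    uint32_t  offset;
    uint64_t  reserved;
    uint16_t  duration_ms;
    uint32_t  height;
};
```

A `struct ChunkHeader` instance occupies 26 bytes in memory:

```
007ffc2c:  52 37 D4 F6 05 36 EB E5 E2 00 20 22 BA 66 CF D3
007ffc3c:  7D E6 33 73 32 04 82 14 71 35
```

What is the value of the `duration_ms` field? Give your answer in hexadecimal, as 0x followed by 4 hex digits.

0x3204

`duration_ms` follows `checksum` (8 B), `offset` (4 B), `reserved` (8 B), so it starts at offset 8 + 4 + 8 = 20 and occupies 2 bytes.
Bytes at offsets 20..21: 32 04.
Big-endian stores the most-significant byte at the lowest address.
The bytes are already most-significant first: 0x3204.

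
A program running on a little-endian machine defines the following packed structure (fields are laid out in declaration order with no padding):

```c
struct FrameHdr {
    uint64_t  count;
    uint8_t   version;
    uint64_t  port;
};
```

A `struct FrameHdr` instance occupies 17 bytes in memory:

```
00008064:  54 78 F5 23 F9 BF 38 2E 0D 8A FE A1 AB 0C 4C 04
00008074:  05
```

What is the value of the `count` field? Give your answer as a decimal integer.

3330623001211533396

`count` is the first field, at byte offset 0, occupying 8 bytes.
Bytes at offsets 0..7: 54 78 F5 23 F9 BF 38 2E.
Little-endian: lowest address holds the least-significant byte.
Reassemble most-significant byte first: 2E 38 BF F9 23 F5 78 54 → 0x2E38BFF923F57854.
0x2E38BFF923F57854 = 3330623001211533396.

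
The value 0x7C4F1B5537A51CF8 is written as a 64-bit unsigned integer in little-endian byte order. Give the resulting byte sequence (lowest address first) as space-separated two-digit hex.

F8 1C A5 37 55 1B 4F 7C

Split into bytes (most-significant first): 7C 4F 1B 55 37 A5 1C F8.
Little-endian stores the least-significant byte at the lowest address.
So at ascending addresses the bytes are F8 1C A5 37 55 1B 4F 7C.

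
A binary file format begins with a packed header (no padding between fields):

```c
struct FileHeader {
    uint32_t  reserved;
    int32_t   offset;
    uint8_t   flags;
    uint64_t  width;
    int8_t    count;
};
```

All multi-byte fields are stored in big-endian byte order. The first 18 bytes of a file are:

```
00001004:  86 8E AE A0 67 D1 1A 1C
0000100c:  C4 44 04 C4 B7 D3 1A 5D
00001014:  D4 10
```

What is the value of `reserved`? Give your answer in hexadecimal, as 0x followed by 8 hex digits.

`reserved` is the first field, at byte offset 0, occupying 4 bytes.
Bytes at offsets 0..3: 86 8E AE A0.
In big-endian order the high byte comes first in memory.
The bytes are already most-significant first: 0x868EAEA0.

0x868EAEA0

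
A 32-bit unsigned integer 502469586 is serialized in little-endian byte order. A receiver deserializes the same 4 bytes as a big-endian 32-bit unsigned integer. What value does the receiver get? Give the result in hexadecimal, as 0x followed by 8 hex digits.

0xD213F31D

502469586 in 32-bit hexadecimal is 0x1DF313D2.
Stored little-endian, the bytes at ascending addresses are D2 13 F3 1D.
Read back as big-endian, the last byte is least significant, giving 0xD213F31D.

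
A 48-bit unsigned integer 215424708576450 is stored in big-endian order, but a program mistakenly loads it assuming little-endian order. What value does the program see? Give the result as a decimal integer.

215424708576450 in 48-bit hexadecimal is 0xC3ED793B04C2.
Stored big-endian, the bytes at ascending addresses are C3 ED 79 3B 04 C2.
Read back as little-endian, the first byte is least significant, giving 0xC2043B79EDC3.
0xC2043B79EDC3 = 213323433504195.

213323433504195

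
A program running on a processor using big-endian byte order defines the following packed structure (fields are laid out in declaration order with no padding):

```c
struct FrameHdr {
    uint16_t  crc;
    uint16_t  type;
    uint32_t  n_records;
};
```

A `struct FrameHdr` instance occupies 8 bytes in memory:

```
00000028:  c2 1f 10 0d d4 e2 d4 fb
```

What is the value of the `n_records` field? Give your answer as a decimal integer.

3571635451

`n_records` follows `crc` (2 B), `type` (2 B), so it starts at offset 2 + 2 = 4 and occupies 4 bytes.
Bytes at offsets 4..7: D4 E2 D4 FB.
Big-endian: lowest address holds the most-significant byte.
The bytes are already most-significant first: 0xD4E2D4FB.
0xD4E2D4FB = 3571635451.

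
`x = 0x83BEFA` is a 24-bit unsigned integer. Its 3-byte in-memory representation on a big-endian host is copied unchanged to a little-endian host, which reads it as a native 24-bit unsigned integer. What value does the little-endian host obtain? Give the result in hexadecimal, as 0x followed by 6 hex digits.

Stored big-endian, the bytes at ascending addresses are 83 BE FA.
Read back as little-endian, the first byte is least significant, giving 0xFABE83.

0xFABE83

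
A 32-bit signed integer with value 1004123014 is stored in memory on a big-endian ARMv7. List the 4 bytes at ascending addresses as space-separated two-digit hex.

3B D9 B3 86

1004123014 in hexadecimal, padded to 32 bits, is 0x3BD9B386.
Split into bytes (most-significant first): 3B D9 B3 86.
Big-endian stores the most-significant byte at the lowest address.
So the memory order matches the most-significant-first order: 3B D9 B3 86.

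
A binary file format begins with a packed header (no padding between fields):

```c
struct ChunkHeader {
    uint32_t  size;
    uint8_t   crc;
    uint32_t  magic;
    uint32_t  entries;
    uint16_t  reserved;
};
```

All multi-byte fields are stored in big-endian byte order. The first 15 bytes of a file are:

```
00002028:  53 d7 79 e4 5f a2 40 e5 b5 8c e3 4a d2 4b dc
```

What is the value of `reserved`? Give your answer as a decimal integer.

19420

`reserved` follows `size` (4 B), `crc` (1 B), `magic` (4 B), `entries` (4 B), so it starts at offset 4 + 1 + 4 + 4 = 13 and occupies 2 bytes.
Bytes at offsets 13..14: 4B DC.
Big-endian: lowest address holds the most-significant byte.
The bytes are already most-significant first: 0x4BDC.
0x4BDC = 19420.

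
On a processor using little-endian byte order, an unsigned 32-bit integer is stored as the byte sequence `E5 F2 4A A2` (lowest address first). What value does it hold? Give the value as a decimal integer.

Little-endian stores the least-significant byte at the lowest address.
Reassemble most-significant byte first: A2 4A F2 E5 → 0xA24AF2E5.
0xA24AF2E5 = 2722820837.

2722820837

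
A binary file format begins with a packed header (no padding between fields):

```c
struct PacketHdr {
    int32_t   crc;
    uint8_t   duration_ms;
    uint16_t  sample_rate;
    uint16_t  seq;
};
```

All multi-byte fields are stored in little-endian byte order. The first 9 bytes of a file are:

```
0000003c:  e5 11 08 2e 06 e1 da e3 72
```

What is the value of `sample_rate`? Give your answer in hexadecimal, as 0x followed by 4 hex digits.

`sample_rate` follows `crc` (4 B), `duration_ms` (1 B), so it starts at offset 4 + 1 = 5 and occupies 2 bytes.
Bytes at offsets 5..6: E1 DA.
Little-endian stores the least-significant byte at the lowest address.
Reassemble most-significant byte first: DA E1 → 0xDAE1.

0xDAE1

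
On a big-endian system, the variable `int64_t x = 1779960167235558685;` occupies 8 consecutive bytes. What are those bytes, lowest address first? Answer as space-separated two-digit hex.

18 B3 B0 57 6A 6B 9D 1D

1779960167235558685 in hexadecimal, padded to 64 bits, is 0x18B3B0576A6B9D1D.
Split into bytes (most-significant first): 18 B3 B0 57 6A 6B 9D 1D.
Big-endian stores the most-significant byte at the lowest address.
So the memory order matches the most-significant-first order: 18 B3 B0 57 6A 6B 9D 1D.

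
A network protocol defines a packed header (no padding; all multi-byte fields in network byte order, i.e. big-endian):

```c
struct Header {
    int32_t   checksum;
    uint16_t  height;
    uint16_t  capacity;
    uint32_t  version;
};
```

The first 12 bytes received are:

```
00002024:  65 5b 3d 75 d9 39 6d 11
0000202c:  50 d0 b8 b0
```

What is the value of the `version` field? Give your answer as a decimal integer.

`version` follows `checksum` (4 B), `height` (2 B), `capacity` (2 B), so it starts at offset 4 + 2 + 2 = 8 and occupies 4 bytes.
Bytes at offsets 8..11: 50 D0 B8 B0.
Big-endian: lowest address holds the most-significant byte.
The bytes are already most-significant first: 0x50D0B8B0.
0x50D0B8B0 = 1355856048.

1355856048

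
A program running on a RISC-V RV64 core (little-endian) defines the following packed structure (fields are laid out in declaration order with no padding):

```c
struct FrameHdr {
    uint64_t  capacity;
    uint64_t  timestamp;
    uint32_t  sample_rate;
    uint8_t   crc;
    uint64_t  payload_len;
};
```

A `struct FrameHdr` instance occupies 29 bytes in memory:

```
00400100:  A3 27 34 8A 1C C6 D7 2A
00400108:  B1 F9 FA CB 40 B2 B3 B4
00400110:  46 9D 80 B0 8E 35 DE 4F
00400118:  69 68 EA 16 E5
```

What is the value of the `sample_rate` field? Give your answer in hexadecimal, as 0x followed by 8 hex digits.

0xB0809D46

`sample_rate` follows `capacity` (8 B), `timestamp` (8 B), so it starts at offset 8 + 8 = 16 and occupies 4 bytes.
Bytes at offsets 16..19: 46 9D 80 B0.
Little-endian stores the least-significant byte at the lowest address.
Reassemble most-significant byte first: B0 80 9D 46 → 0xB0809D46.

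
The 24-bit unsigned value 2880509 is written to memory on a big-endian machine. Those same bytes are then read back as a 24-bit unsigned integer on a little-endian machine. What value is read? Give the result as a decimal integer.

2880509 in 24-bit hexadecimal is 0x2BF3FD.
Stored big-endian, the bytes at ascending addresses are 2B F3 FD.
Read back as little-endian, the first byte is least significant, giving 0xFDF32B.
0xFDF32B = 16642859.

16642859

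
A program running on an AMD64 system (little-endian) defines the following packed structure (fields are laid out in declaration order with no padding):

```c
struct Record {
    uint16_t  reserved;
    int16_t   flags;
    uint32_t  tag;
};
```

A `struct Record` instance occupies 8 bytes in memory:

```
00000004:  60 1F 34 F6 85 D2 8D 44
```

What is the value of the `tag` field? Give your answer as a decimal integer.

1150145157

`tag` follows `reserved` (2 B), `flags` (2 B), so it starts at offset 2 + 2 = 4 and occupies 4 bytes.
Bytes at offsets 4..7: 85 D2 8D 44.
Little-endian: lowest address holds the least-significant byte.
Reassemble most-significant byte first: 44 8D D2 85 → 0x448DD285.
0x448DD285 = 1150145157.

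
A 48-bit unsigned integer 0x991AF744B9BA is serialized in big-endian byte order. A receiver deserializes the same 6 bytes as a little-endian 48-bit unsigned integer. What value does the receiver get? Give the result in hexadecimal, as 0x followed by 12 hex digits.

Stored big-endian, the bytes at ascending addresses are 99 1A F7 44 B9 BA.
Read back as little-endian, the first byte is least significant, giving 0xBAB944F71A99.

0xBAB944F71A99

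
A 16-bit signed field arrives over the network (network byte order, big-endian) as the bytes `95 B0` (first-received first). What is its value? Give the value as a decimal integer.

-27216

Big-endian: lowest address holds the most-significant byte.
The bytes are already most-significant first: 0x95B0.
Top bit is set, so as a signed 16-bit value this is 0x95B0 − 2^16 = -27216.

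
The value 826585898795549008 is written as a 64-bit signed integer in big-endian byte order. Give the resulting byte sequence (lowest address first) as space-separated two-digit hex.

826585898795549008 in hexadecimal, padded to 64 bits, is 0x0B789F7EDA0E4150.
Split into bytes (most-significant first): 0B 78 9F 7E DA 0E 41 50.
Big-endian: lowest address holds the most-significant byte.
So the memory order matches the most-significant-first order: 0B 78 9F 7E DA 0E 41 50.

0B 78 9F 7E DA 0E 41 50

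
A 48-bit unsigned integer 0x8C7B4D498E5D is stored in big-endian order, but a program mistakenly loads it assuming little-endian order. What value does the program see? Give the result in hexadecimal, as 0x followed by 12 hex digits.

Stored big-endian, the bytes at ascending addresses are 8C 7B 4D 49 8E 5D.
Read back as little-endian, the first byte is least significant, giving 0x5D8E494D7B8C.

0x5D8E494D7B8C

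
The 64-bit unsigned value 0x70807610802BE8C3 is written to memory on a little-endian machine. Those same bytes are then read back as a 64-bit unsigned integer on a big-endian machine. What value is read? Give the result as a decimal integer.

14116580861024829552

Stored little-endian, the bytes at ascending addresses are C3 E8 2B 80 10 76 80 70.
Read back as big-endian, the last byte is least significant, giving 0xC3E82B8010768070.
0xC3E82B8010768070 = 14116580861024829552.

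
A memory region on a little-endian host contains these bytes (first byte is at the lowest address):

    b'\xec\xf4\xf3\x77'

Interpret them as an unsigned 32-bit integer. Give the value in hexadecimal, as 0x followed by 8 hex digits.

0x77F3F4EC

In little-endian order the low byte comes first in memory.
Reassemble most-significant byte first: 77 F3 F4 EC → 0x77F3F4EC.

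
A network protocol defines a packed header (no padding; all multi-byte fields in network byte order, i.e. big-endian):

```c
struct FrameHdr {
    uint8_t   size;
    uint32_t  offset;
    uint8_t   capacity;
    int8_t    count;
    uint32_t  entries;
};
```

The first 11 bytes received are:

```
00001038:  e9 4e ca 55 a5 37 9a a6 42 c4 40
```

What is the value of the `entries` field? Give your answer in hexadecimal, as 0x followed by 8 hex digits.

0xA642C440

`entries` follows `size` (1 B), `offset` (4 B), `capacity` (1 B), `count` (1 B), so it starts at offset 1 + 4 + 1 + 1 = 7 and occupies 4 bytes.
Bytes at offsets 7..10: A6 42 C4 40.
In big-endian order the high byte comes first in memory.
The bytes are already most-significant first: 0xA642C440.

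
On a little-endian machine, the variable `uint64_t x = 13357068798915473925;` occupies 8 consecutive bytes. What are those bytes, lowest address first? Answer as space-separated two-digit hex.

13357068798915473925 in hexadecimal, padded to 64 bits, is 0xB95DD74DC7CF7205.
Split into bytes (most-significant first): B9 5D D7 4D C7 CF 72 05.
Little-endian stores the least-significant byte at the lowest address.
So at ascending addresses the bytes are 05 72 CF C7 4D D7 5D B9.

05 72 CF C7 4D D7 5D B9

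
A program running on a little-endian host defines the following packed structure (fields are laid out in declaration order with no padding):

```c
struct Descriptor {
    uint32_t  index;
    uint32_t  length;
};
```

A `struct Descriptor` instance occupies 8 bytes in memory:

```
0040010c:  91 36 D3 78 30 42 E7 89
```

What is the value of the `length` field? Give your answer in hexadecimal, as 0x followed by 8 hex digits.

`length` follows `index` (4 bytes), so it starts at byte offset 4 and occupies 4 bytes.
Bytes at offsets 4..7: 30 42 E7 89.
Little-endian stores the least-significant byte at the lowest address.
Reassemble most-significant byte first: 89 E7 42 30 → 0x89E74230.

0x89E74230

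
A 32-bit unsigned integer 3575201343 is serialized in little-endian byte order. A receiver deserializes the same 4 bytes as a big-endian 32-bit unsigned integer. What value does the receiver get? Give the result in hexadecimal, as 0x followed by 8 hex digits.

3575201343 in 32-bit hexadecimal is 0xD5193E3F.
Stored little-endian, the bytes at ascending addresses are 3F 3E 19 D5.
Read back as big-endian, the last byte is least significant, giving 0x3F3E19D5.

0x3F3E19D5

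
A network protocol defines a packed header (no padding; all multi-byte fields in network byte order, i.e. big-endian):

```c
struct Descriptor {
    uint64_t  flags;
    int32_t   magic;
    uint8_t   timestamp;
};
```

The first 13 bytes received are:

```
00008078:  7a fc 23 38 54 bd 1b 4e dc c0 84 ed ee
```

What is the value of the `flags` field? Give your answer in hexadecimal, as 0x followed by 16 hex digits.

0x7AFC233854BD1B4E

`flags` is the first field, at byte offset 0, occupying 8 bytes.
Bytes at offsets 0..7: 7A FC 23 38 54 BD 1B 4E.
Big-endian: lowest address holds the most-significant byte.
The bytes are already most-significant first: 0x7AFC233854BD1B4E.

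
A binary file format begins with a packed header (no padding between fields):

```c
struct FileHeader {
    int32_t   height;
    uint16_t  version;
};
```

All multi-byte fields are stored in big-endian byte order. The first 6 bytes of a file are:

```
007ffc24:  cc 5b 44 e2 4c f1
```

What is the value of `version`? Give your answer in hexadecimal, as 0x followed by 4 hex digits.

0x4CF1

`version` follows `height` (4 bytes), so it starts at byte offset 4 and occupies 2 bytes.
Bytes at offsets 4..5: 4C F1.
Big-endian: lowest address holds the most-significant byte.
The bytes are already most-significant first: 0x4CF1.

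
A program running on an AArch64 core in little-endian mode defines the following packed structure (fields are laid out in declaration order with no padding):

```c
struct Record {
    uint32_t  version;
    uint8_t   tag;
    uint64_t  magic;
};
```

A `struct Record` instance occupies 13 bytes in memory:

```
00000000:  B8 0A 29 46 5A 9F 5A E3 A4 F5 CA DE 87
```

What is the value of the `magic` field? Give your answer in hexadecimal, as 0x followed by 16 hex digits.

`magic` follows `version` (4 B), `tag` (1 B), so it starts at offset 4 + 1 = 5 and occupies 8 bytes.
Bytes at offsets 5..12: 9F 5A E3 A4 F5 CA DE 87.
Little-endian: lowest address holds the least-significant byte.
Reassemble most-significant byte first: 87 DE CA F5 A4 E3 5A 9F → 0x87DECAF5A4E35A9F.

0x87DECAF5A4E35A9F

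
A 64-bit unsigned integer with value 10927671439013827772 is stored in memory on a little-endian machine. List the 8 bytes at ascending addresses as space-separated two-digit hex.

BC D4 99 C8 46 E3 A6 97

10927671439013827772 in hexadecimal, padded to 64 bits, is 0x97A6E346C899D4BC.
Split into bytes (most-significant first): 97 A6 E3 46 C8 99 D4 BC.
Little-endian stores the least-significant byte at the lowest address.
So at ascending addresses the bytes are BC D4 99 C8 46 E3 A6 97.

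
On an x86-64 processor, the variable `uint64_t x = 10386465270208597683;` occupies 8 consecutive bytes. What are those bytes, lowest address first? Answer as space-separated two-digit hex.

10386465270208597683 in hexadecimal, padded to 64 bits, is 0x9024232226B70EB3.
Split into bytes (most-significant first): 90 24 23 22 26 B7 0E B3.
Little-endian: lowest address holds the least-significant byte.
So at ascending addresses the bytes are B3 0E B7 26 22 23 24 90.

B3 0E B7 26 22 23 24 90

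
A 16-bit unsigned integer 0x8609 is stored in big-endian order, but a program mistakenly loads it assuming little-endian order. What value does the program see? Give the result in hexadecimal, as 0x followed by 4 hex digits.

0x0986

Stored big-endian, the bytes at ascending addresses are 86 09.
Read back as little-endian, the first byte is least significant, giving 0x0986.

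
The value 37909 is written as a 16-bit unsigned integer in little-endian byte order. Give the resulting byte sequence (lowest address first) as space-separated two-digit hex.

37909 in hexadecimal, padded to 16 bits, is 0x9415.
Split into bytes (most-significant first): 94 15.
Little-endian: lowest address holds the least-significant byte.
So at ascending addresses the bytes are 15 94.

15 94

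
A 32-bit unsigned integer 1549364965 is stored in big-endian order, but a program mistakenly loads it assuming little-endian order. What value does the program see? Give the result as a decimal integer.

3849214300

1549364965 in 32-bit hexadecimal is 0x5C596EE5.
Stored big-endian, the bytes at ascending addresses are 5C 59 6E E5.
Read back as little-endian, the first byte is least significant, giving 0xE56E595C.
0xE56E595C = 3849214300.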